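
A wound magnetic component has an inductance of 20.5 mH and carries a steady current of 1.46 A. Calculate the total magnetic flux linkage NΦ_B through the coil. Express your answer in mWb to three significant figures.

NΦ_B ≈ 29.9 mWb

From L = NΦ_B/I, the flux linkage is NΦ_B = LI.
NΦ_B = (2.050×10^-2 H)(1.46 A) = 2.993×10^-2 Wb.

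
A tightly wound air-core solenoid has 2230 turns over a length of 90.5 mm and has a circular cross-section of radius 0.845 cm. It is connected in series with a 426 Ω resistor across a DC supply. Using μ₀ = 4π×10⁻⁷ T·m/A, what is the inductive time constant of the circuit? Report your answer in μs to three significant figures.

A = πr² = π(8.450×10^-3 m)² = 2.243×10^-4 m².
L = μ₀N²A/ℓ = (4π×10⁻⁷)(2230)²(2.243×10^-4)/(9.050×10^-2) = 1.549×10^-2 H.
τ = L/R = (1.549×10^-2)/(426) = 3.636×10^-5 s.

τ ≈ 36.4 μs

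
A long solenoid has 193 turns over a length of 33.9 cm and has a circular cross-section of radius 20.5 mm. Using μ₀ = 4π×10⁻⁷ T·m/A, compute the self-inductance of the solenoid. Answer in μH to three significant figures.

L ≈ 182 μH

A = πr² = π(2.050×10^-2 m)² = 1.320×10^-3 m².
For a long solenoid, L = μ₀N²A/ℓ.
L = (4π×10⁻⁷)(193)²(1.320×10^-3)/(0.339 m) = 1.823×10^-4 H.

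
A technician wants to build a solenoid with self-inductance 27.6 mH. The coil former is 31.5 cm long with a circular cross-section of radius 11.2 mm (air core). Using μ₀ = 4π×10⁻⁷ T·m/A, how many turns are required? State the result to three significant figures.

N ≈ 4190 turns

A = πr² = π(1.120×10^-2 m)² = 3.941×10^-4 m².
From L = μ₀N²A/ℓ, N = √(Lℓ / (μ₀A)).
N = √[(2.760×10^-2)(0.315) / ((4π×10⁻⁷)×3.941×10^-4)] = √(1.756×10^7) ≈ 4190.0.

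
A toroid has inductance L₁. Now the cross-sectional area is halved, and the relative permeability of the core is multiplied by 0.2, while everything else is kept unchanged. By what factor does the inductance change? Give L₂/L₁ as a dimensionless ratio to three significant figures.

For a toroid, L ∝ μᵣN²A/R.
L₂/L₁ = (0.5) × (0.2) = 0.100.

L₂/L₁ = 0.100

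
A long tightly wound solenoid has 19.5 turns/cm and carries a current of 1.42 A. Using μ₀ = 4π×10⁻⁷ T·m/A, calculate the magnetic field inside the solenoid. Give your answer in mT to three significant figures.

Inside a long solenoid, B = μ₀nI.
B = (4π×10⁻⁷)(1.950×10^3 m⁻¹)(1.42 A) = 3.480×10^-3 T.

B ≈ 3.48 mT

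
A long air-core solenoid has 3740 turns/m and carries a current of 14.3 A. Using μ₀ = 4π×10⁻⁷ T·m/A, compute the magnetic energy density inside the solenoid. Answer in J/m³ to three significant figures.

B = μ₀nI = (4π×10⁻⁷)(3.740×10^3)(14.3) = 6.721×10^-2 T.
u = B²/(2μ₀) = (6.721×10^-2)²/(2×4π×10⁻⁷) = 1.797×10^3 J/m³.

u ≈ 1800 J/m³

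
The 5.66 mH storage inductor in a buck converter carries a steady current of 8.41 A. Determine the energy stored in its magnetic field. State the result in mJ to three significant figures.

Stored magnetic energy: U = ½LI².
U = ½(5.660×10^-3 H)(8.41 A)² = 0.2002 J.

U ≈ 200 mJ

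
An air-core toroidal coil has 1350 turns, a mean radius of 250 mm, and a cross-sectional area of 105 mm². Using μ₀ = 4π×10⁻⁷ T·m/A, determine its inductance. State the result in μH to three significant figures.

L ≈ 153 μH

For a thin toroid, L = μ₀N²A/(2πR).
L = (4π×10⁻⁷)(1350)²(1.050×10^-4) / (2π×0.25 m) = 1.531×10^-4 H.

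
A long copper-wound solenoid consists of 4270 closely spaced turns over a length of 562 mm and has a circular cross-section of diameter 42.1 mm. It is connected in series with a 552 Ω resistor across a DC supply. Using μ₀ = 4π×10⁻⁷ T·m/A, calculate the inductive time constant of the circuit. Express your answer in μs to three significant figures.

τ ≈ 103 μs

A = π(d/2)² = π(2.105×10^-2 m)² = 1.392×10^-3 m².
L = μ₀N²A/ℓ = (4π×10⁻⁷)(4270)²(1.392×10^-3)/(0.562) = 5.675×10^-2 H.
τ = L/R = (5.675×10^-2)/(552) = 1.028×10^-4 s.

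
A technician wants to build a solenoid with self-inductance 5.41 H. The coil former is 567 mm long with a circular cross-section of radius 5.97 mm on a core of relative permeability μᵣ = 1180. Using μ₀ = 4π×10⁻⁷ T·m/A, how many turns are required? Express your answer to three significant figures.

N ≈ 4300 turns

A = πr² = π(5.970×10^-3 m)² = 1.120×10^-4 m².
From L = μ₀μᵣN²A/ℓ, N = √(Lℓ / (μ₀μᵣA)).
N = √[(5.41)(0.567) / ((4π×10⁻⁷)(1180)×1.120×10^-4)] = √(1.848×10^7) ≈ 4298.3.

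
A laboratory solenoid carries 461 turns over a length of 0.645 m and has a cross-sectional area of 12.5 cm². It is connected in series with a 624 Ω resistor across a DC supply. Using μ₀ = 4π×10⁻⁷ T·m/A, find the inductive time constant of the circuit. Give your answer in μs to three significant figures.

A = 12.5 cm² = 1.250×10^-3 m².
L = μ₀N²A/ℓ = (4π×10⁻⁷)(461)²(1.250×10^-3)/(0.645) = 5.176×10^-4 H.
τ = L/R = (5.176×10^-4)/(624) = 8.294×10^-7 s.

τ ≈ 0.829 μs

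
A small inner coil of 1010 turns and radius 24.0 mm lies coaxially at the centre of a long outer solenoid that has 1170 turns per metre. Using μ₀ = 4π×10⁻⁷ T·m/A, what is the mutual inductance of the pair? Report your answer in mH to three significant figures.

M ≈ 2.69 mH

The outer solenoid produces a uniform field B₁ = μ₀n₁I₁ across the inner coil,
so the flux linkage is N₂Φ = N₂B₁A₂ = μ₀n₁N₂A₂·I₁, giving M = μ₀n₁N₂A₂.
A₂ = πr² = π(2.400×10^-2 m)² = 1.810×10^-3 m².
M = (4π×10⁻⁷)(1170)(1010)(1.810×10^-3) = 2.687×10^-3 H.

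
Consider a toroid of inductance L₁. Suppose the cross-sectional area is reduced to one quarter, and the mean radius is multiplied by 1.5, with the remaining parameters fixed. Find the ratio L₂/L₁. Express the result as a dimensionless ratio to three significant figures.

L₂/L₁ = 0.167

For a toroid, L ∝ μᵣN²A/R.
L₂/L₁ = (0.25) × (1.5)^-1 = 0.167.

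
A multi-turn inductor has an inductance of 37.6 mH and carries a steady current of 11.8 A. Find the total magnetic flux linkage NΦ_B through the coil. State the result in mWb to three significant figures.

From L = NΦ_B/I, the flux linkage is NΦ_B = LI.
NΦ_B = (3.760×10^-2 H)(11.8 A) = 0.4437 Wb.

NΦ_B ≈ 444 mWb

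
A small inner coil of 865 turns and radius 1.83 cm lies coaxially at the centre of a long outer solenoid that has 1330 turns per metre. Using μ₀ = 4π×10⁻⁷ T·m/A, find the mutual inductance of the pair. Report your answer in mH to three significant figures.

The outer solenoid produces a uniform field B₁ = μ₀n₁I₁ across the inner coil,
so the flux linkage is N₂Φ = N₂B₁A₂ = μ₀n₁N₂A₂·I₁, giving M = μ₀n₁N₂A₂.
A₂ = πr² = π(1.830×10^-2 m)² = 1.052×10^-3 m².
M = (4π×10⁻⁷)(1330)(865)(1.052×10^-3) = 1.521×10^-3 H.

M ≈ 1.52 mH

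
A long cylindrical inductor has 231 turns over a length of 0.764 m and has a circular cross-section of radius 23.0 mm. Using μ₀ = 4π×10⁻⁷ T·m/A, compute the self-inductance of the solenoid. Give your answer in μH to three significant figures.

L ≈ 146 μH

A = πr² = π(2.300×10^-2 m)² = 1.662×10^-3 m².
For a long solenoid, L = μ₀N²A/ℓ.
L = (4π×10⁻⁷)(231)²(1.662×10^-3)/(0.764 m) = 1.459×10^-4 H.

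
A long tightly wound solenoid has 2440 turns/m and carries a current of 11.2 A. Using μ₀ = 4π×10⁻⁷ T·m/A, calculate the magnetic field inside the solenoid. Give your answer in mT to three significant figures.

B ≈ 34.3 mT

Inside a long solenoid, B = μ₀nI.
B = (4π×10⁻⁷)(2.440×10^3 m⁻¹)(11.2 A) = 3.434×10^-2 T.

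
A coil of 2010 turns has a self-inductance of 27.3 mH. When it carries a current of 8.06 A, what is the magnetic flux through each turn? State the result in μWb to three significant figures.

From L = NΦ_B/I, the flux per turn is Φ_B = LI/N.
Φ_B = (2.730×10^-2 H)(8.06 A)/2010 = 1.0947×10^-4 Wb.

Φ_B ≈ 109 μWb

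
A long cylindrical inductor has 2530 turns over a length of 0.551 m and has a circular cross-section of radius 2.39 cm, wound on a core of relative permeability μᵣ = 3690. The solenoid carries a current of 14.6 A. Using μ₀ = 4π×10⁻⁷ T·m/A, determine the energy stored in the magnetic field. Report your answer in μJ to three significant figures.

U ≈ 10300000000 μJ

A = πr² = π(2.390×10^-2 m)² = 1.7945×10^-3 m².
L = μ₀μᵣN²A/ℓ = (4π×10⁻⁷)(3690)(2530)²(1.7945×10^-3)/(0.551) = 96.67 H.
U = ½LI² = ½(96.67)(14.6)² = 1.030×10^4 J.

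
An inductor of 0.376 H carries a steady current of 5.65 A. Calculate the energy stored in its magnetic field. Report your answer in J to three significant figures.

U ≈ 6.00 J

Stored magnetic energy: U = ½LI².
U = ½(0.376 H)(5.65 A)² = 6.001 J.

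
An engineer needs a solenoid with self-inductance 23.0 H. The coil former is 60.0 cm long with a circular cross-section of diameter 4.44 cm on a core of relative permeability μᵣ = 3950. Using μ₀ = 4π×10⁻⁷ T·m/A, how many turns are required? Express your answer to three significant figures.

A = π(d/2)² = π(2.220×10^-2 m)² = 1.548×10^-3 m².
From L = μ₀μᵣN²A/ℓ, N = √(Lℓ / (μ₀μᵣA)).
N = √[(23)(0.6) / ((4π×10⁻⁷)(3950)×1.548×10^-3)] = √(1.796×10^6) ≈ 1340.0.

N ≈ 1340 turns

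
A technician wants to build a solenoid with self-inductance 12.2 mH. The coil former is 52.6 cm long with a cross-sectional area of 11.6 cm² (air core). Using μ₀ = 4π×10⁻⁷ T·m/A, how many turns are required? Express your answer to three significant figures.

A = 11.6 cm² = 1.160×10^-3 m².
From L = μ₀N²A/ℓ, N = √(Lℓ / (μ₀A)).
N = √[(1.220×10^-2)(0.526) / ((4π×10⁻⁷)×1.160×10^-3)] = √(4.402×10^6) ≈ 2098.2.

N ≈ 2100 turns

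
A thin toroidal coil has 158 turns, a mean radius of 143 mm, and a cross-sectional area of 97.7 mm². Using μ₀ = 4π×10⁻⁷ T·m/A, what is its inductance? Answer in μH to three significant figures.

For a thin toroid, L = μ₀N²A/(2πR).
L = (4π×10⁻⁷)(158)²(9.770×10^-5) / (2π×0.143 m) = 3.411×10^-6 H.

L ≈ 3.41 μH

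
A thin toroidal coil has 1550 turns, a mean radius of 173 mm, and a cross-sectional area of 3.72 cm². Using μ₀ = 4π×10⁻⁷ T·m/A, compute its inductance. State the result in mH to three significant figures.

L ≈ 1.03 mH

For a thin toroid, L = μ₀N²A/(2πR).
L = (4π×10⁻⁷)(1550)²(3.720×10^-4) / (2π×0.173 m) = 1.033×10^-3 H.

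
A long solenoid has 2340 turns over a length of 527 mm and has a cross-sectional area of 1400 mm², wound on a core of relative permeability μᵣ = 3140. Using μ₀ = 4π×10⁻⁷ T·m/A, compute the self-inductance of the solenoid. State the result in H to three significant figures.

L ≈ 57.4 H

A = 1400 mm² = 1.400×10^-3 m².
For a long solenoid, L = μ₀μᵣN²A/ℓ.
L = (4π×10⁻⁷)(3140)(2340)²(1.400×10^-3)/(0.527 m) = 57.4 H.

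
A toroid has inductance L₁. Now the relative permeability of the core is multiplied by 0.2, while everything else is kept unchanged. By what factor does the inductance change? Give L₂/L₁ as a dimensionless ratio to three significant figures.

For a toroid, L ∝ μᵣN²A/R.
L₂/L₁ = (0.2) = 0.200.

L₂/L₁ = 0.200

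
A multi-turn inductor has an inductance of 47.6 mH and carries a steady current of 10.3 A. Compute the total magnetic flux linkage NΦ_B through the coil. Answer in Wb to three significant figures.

From L = NΦ_B/I, the flux linkage is NΦ_B = LI.
NΦ_B = (4.760×10^-2 H)(10.3 A) = 0.4903 Wb.

NΦ_B ≈ 0.490 Wb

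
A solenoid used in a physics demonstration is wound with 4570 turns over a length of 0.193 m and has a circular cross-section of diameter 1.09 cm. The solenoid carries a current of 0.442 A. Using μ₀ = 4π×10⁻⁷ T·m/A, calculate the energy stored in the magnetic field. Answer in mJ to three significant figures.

U ≈ 1.24 mJ

A = π(d/2)² = π(5.450×10^-3 m)² = 9.331×10^-5 m².
L = μ₀N²A/ℓ = (4π×10⁻⁷)(4570)²(9.331×10^-5)/(0.193) = 1.269×10^-2 H.
U = ½LI² = ½(1.269×10^-2)(0.442)² = 1.239×10^-3 J.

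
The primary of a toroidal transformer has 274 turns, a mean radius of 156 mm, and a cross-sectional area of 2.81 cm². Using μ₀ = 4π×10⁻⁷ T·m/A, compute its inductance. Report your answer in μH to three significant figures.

For a thin toroid, L = μ₀N²A/(2πR).
L = (4π×10⁻⁷)(274)²(2.810×10^-4) / (2π×0.156 m) = 2.7047×10^-5 H.

L ≈ 27.0 μH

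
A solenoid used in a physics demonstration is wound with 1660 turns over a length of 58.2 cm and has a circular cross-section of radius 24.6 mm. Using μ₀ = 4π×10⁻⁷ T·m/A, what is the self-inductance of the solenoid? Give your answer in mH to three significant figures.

A = πr² = π(2.460×10^-2 m)² = 1.901×10^-3 m².
For a long solenoid, L = μ₀N²A/ℓ.
L = (4π×10⁻⁷)(1660)²(1.901×10^-3)/(0.582 m) = 1.131×10^-2 H.

L ≈ 11.3 mH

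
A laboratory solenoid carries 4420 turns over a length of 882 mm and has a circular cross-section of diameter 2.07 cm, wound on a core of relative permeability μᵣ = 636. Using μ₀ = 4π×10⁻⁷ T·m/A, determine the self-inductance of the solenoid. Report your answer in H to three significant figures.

A = π(d/2)² = π(1.035×10^-2 m)² = 3.365×10^-4 m².
For a long solenoid, L = μ₀μᵣN²A/ℓ.
L = (4π×10⁻⁷)(636)(4420)²(3.365×10^-4)/(0.882 m) = 5.958 H.

L ≈ 5.96 H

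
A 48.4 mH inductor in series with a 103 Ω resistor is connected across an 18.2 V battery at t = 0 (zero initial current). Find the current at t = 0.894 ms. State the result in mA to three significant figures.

I ≈ 150 mA

τ = L/R = 4.840×10^-2/103 = 4.699×10^-4 s; final current I_∞ = ε/R = 18.2/103 = 0.1767 A.
I(t) = I_∞(1 − e^(−t/τ)) with t/τ = 1.903.
I = (0.1767)(1 − e^(−1.903)) = 0.1503 A.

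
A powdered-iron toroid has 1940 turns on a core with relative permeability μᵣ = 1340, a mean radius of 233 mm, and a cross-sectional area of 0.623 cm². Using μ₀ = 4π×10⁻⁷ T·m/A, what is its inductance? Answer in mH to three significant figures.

For a thin toroid, L = μ₀μᵣN²A/(2πR).
L = (4π×10⁻⁷)(1340)(1940)²(6.230×10^-5) / (2π×0.233 m) = 0.2697 H.

L ≈ 270 mH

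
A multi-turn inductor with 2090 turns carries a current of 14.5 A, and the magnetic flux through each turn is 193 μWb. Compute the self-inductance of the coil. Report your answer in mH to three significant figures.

L ≈ 27.8 mH

Self-inductance is defined by L = NΦ_B/I (flux linkage over current).
L = (2090)(1.930×10^-4 Wb)/(14.5 A) = 2.782×10^-2 H.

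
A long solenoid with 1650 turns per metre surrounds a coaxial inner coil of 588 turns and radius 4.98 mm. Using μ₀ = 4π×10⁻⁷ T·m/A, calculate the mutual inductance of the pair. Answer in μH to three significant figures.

The outer solenoid produces a uniform field B₁ = μ₀n₁I₁ across the inner coil,
so the flux linkage is N₂Φ = N₂B₁A₂ = μ₀n₁N₂A₂·I₁, giving M = μ₀n₁N₂A₂.
A₂ = πr² = π(4.980×10^-3 m)² = 7.791×10^-5 m².
M = (4π×10⁻⁷)(1650)(588)(7.791×10^-5) = 9.499×10^-5 H.

M ≈ 95.0 μH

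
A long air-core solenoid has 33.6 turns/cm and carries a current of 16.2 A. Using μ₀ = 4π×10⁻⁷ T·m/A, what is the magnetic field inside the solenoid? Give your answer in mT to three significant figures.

Inside a long solenoid, B = μ₀nI.
B = (4π×10⁻⁷)(3.360×10^3 m⁻¹)(16.2 A) = 6.840×10^-2 T.

B ≈ 68.4 mT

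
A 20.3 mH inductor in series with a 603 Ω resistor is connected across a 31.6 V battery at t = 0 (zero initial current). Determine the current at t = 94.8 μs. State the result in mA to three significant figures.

τ = L/R = 2.030×10^-2/603 = 3.367×10^-5 s; final current I_∞ = ε/R = 31.6/603 = 5.240×10^-2 A.
I(t) = I_∞(1 − e^(−t/τ)) with t/τ = 2.816.
I = (5.240×10^-2)(1 − e^(−2.816)) = 4.927×10^-2 A.

I ≈ 49.3 mA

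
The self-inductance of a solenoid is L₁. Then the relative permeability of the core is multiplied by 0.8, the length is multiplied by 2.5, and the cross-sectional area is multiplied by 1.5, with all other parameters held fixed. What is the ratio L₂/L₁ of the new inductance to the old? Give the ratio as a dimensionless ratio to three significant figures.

L₂/L₁ = 0.480

For a solenoid, L ∝ μᵣN²A/ℓ.
L₂/L₁ = (0.8) × (2.5)^-1 × (1.5) = 0.480.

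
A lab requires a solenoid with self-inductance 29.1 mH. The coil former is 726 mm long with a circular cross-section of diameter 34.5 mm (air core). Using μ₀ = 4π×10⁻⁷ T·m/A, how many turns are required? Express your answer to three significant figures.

A = π(d/2)² = π(1.725×10^-2 m)² = 9.348×10^-4 m².
From L = μ₀N²A/ℓ, N = √(Lℓ / (μ₀A)).
N = √[(2.910×10^-2)(0.726) / ((4π×10⁻⁷)×9.348×10^-4)] = √(1.798×10^7) ≈ 4240.8.

N ≈ 4240 turns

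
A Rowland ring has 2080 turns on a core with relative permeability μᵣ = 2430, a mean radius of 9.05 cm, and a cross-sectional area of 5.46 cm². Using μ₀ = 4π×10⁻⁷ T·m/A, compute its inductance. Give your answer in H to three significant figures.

For a thin toroid, L = μ₀μᵣN²A/(2πR).
L = (4π×10⁻⁷)(2430)(2080)²(5.460×10^-4) / (2π×9.050×10^-2 m) = 12.69 H.

L ≈ 12.7 H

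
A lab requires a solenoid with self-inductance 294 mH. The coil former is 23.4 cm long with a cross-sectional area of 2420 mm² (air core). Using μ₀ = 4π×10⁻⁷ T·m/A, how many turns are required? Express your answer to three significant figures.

A = 2420 mm² = 2.420×10^-3 m².
From L = μ₀N²A/ℓ, N = √(Lℓ / (μ₀A)).
N = √[(0.294)(0.234) / ((4π×10⁻⁷)×2.420×10^-3)] = √(2.262×10^7) ≈ 4756.3.

N ≈ 4760 turns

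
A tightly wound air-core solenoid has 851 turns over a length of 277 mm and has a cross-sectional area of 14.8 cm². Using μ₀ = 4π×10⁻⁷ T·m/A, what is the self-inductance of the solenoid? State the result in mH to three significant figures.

L ≈ 4.86 mH

A = 14.8 cm² = 1.480×10^-3 m².
For a long solenoid, L = μ₀N²A/ℓ.
L = (4π×10⁻⁷)(851)²(1.480×10^-3)/(0.277 m) = 4.862×10^-3 H.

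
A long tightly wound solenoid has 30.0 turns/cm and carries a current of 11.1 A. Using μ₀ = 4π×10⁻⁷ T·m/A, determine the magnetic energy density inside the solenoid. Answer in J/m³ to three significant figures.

u ≈ 697 J/m³

B = μ₀nI = (4π×10⁻⁷)(3.000×10^3)(11.1) = 4.1846×10^-2 T.
u = B²/(2μ₀) = (4.1846×10^-2)²/(2×4π×10⁻⁷) = 696.7 J/m³.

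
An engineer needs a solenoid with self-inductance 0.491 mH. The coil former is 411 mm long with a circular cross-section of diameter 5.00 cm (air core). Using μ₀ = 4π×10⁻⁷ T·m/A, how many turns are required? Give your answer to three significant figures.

A = π(d/2)² = π(2.500×10^-2 m)² = 1.963×10^-3 m².
From L = μ₀N²A/ℓ, N = √(Lℓ / (μ₀A)).
N = √[(4.910×10^-4)(0.411) / ((4π×10⁻⁷)×1.963×10^-3)] = √(8.179×10^4) ≈ 286.0.

N ≈ 286 turns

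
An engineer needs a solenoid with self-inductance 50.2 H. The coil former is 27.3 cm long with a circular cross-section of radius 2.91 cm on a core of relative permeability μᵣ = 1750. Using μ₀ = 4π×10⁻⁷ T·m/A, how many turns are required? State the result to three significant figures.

N ≈ 1530 turns

A = πr² = π(2.910×10^-2 m)² = 2.660×10^-3 m².
From L = μ₀μᵣN²A/ℓ, N = √(Lℓ / (μ₀μᵣA)).
N = √[(50.2)(0.273) / ((4π×10⁻⁷)(1750)×2.660×10^-3)] = √(2.343×10^6) ≈ 1530.5.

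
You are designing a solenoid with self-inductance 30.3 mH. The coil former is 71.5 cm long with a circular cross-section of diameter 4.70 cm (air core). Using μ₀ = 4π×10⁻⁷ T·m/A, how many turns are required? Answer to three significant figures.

A = π(d/2)² = π(2.350×10^-2 m)² = 1.7349×10^-3 m².
From L = μ₀N²A/ℓ, N = √(Lℓ / (μ₀A)).
N = √[(3.030×10^-2)(0.715) / ((4π×10⁻⁷)×1.7349×10^-3)] = √(9.937×10^6) ≈ 3152.3.

N ≈ 3150 turns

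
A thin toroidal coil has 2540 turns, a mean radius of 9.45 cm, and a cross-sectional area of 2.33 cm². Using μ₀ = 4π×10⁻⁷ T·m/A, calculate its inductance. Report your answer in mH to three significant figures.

For a thin toroid, L = μ₀N²A/(2πR).
L = (4π×10⁻⁷)(2540)²(2.330×10^-4) / (2π×9.450×10^-2 m) = 3.181×10^-3 H.

L ≈ 3.18 mH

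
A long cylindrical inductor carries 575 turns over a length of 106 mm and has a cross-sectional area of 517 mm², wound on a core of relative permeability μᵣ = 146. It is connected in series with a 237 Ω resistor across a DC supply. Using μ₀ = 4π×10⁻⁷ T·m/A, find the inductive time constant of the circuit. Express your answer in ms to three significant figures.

τ ≈ 1.25 ms

A = 517 mm² = 5.170×10^-4 m².
L = μ₀μᵣN²A/ℓ = (4π×10⁻⁷)(146)(575)²(5.170×10^-4)/(0.106) = 0.2959 H.
τ = L/R = (0.2959)/(237) = 1.248×10^-3 s.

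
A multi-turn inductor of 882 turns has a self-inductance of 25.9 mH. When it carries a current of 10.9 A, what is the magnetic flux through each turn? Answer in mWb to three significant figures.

From L = NΦ_B/I, the flux per turn is Φ_B = LI/N.
Φ_B = (2.590×10^-2 H)(10.9 A)/882 = 3.201×10^-4 Wb.

Φ_B ≈ 0.320 mWb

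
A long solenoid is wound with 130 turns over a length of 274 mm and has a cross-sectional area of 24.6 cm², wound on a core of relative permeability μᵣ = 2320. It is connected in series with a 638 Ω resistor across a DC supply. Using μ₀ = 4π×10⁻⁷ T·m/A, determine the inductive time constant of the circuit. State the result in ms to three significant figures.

τ ≈ 0.693 ms

A = 24.6 cm² = 2.460×10^-3 m².
L = μ₀μᵣN²A/ℓ = (4π×10⁻⁷)(2320)(130)²(2.460×10^-3)/(0.274) = 0.4424 H.
τ = L/R = (0.4424)/(638) = 6.933×10^-4 s.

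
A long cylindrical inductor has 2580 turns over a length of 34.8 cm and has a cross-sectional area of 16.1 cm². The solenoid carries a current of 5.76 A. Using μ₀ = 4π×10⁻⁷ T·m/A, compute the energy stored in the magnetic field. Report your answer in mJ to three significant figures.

A = 16.1 cm² = 1.610×10^-3 m².
L = μ₀N²A/ℓ = (4π×10⁻⁷)(2580)²(1.610×10^-3)/(0.348) = 3.870×10^-2 H.
U = ½LI² = ½(3.870×10^-2)(5.76)² = 0.642 J.

U ≈ 642 mJ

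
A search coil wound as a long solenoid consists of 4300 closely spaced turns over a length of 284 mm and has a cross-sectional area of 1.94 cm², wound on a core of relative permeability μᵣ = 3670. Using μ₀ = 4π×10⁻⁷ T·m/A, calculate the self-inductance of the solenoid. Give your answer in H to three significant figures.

L ≈ 58.3 H

A = 1.94 cm² = 1.940×10^-4 m².
For a long solenoid, L = μ₀μᵣN²A/ℓ.
L = (4π×10⁻⁷)(3670)(4300)²(1.940×10^-4)/(0.284 m) = 58.25 H.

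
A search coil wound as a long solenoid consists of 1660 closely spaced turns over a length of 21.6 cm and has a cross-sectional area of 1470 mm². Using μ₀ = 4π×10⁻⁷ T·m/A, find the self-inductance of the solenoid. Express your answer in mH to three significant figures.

L ≈ 23.6 mH

A = 1470 mm² = 1.470×10^-3 m².
For a long solenoid, L = μ₀N²A/ℓ.
L = (4π×10⁻⁷)(1660)²(1.470×10^-3)/(0.216 m) = 2.357×10^-2 H.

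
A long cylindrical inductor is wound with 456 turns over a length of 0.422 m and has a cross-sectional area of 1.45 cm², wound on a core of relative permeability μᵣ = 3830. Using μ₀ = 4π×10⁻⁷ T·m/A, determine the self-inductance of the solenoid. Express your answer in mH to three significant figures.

L ≈ 344 mH

A = 1.45 cm² = 1.450×10^-4 m².
For a long solenoid, L = μ₀μᵣN²A/ℓ.
L = (4π×10⁻⁷)(3830)(456)²(1.450×10^-4)/(0.422 m) = 0.3439 H.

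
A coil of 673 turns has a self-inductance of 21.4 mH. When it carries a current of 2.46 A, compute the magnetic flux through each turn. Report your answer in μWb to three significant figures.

Φ_B ≈ 78.2 μWb

From L = NΦ_B/I, the flux per turn is Φ_B = LI/N.
Φ_B = (2.140×10^-2 H)(2.46 A)/673 = 7.822×10^-5 Wb.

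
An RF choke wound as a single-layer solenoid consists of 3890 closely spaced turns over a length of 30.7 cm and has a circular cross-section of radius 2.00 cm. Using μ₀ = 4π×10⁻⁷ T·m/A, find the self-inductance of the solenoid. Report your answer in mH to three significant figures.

A = πr² = π(2.000×10^-2 m)² = 1.257×10^-3 m².
For a long solenoid, L = μ₀N²A/ℓ.
L = (4π×10⁻⁷)(3890)²(1.257×10^-3)/(0.307 m) = 7.784×10^-2 H.

L ≈ 77.8 mH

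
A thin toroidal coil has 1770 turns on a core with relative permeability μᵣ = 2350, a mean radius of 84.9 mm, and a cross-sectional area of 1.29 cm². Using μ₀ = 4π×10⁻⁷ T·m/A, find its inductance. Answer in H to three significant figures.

L ≈ 2.24 H

For a thin toroid, L = μ₀μᵣN²A/(2πR).
L = (4π×10⁻⁷)(2350)(1770)²(1.290×10^-4) / (2π×8.490×10^-2 m) = 2.237 H.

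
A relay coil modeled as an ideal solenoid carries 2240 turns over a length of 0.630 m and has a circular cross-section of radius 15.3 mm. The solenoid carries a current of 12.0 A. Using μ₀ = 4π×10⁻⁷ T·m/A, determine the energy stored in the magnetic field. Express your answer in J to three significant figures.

A = πr² = π(1.530×10^-2 m)² = 7.354×10^-4 m².
L = μ₀N²A/ℓ = (4π×10⁻⁷)(2240)²(7.354×10^-4)/(0.63) = 7.360×10^-3 H.
U = ½LI² = ½(7.360×10^-3)(12.0)² = 0.5299 J.

U ≈ 0.530 J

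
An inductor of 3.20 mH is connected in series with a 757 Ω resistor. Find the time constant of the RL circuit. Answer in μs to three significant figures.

τ ≈ 4.23 μs

τ = L/R = (3.200×10^-3 H)/(757 Ω) = 4.227×10^-6 s.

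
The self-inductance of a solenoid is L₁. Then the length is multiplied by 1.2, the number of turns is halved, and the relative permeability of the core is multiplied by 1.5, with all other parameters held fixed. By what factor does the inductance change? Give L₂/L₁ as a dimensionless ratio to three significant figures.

For a solenoid, L ∝ μᵣN²A/ℓ.
L₂/L₁ = (1.2)^-1 × (0.5)^2 × (1.5) = 0.313.

L₂/L₁ = 0.313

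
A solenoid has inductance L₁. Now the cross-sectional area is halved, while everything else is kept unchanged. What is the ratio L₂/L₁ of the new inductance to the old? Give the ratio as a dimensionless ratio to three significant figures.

For a solenoid, L ∝ μᵣN²A/ℓ.
L₂/L₁ = (0.5) = 0.500.

L₂/L₁ = 0.500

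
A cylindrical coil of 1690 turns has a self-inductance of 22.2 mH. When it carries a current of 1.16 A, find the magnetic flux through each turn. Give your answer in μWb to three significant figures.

Φ_B ≈ 15.2 μWb

From L = NΦ_B/I, the flux per turn is Φ_B = LI/N.
Φ_B = (2.220×10^-2 H)(1.16 A)/1690 = 1.524×10^-5 Wb.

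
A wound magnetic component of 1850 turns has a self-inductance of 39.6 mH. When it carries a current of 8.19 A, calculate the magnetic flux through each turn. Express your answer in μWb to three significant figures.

Φ_B ≈ 175 μWb

From L = NΦ_B/I, the flux per turn is Φ_B = LI/N.
Φ_B = (3.960×10^-2 H)(8.19 A)/1850 = 1.753×10^-4 Wb.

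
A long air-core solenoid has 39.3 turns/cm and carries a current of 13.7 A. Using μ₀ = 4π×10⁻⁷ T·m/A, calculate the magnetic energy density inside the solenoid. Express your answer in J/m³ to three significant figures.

u ≈ 1820 J/m³

B = μ₀nI = (4π×10⁻⁷)(3.930×10^3)(13.7) = 6.766×10^-2 T.
u = B²/(2μ₀) = (6.766×10^-2)²/(2×4π×10⁻⁷) = 1.821×10^3 J/m³.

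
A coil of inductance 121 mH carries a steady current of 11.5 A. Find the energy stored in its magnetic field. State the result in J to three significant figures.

U ≈ 8.00 J

Stored magnetic energy: U = ½LI².
U = ½(0.121 H)(11.5 A)² = 8.001 J.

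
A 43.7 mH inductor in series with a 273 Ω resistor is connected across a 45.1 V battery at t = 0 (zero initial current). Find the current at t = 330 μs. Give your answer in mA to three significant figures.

τ = L/R = 4.370×10^-2/273 = 1.601×10^-4 s; final current I_∞ = ε/R = 45.1/273 = 0.1652 A.
I(t) = I_∞(1 − e^(−t/τ)) with t/τ = 2.062.
I = (0.1652)(1 − e^(−2.062)) = 0.1442 A.

I ≈ 144 mA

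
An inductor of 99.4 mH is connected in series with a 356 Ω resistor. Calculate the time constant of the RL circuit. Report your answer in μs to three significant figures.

τ ≈ 279 μs

τ = L/R = (9.940×10^-2 H)/(356 Ω) = 2.792×10^-4 s.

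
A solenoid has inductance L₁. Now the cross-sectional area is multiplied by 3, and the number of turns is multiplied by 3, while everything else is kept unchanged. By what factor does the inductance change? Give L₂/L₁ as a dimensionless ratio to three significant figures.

L₂/L₁ = 27.0

For a solenoid, L ∝ μᵣN²A/ℓ.
L₂/L₁ = (3) × (3)^2 = 27.0.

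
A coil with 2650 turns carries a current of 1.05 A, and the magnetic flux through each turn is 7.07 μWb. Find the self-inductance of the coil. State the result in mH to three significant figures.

L ≈ 17.8 mH

Self-inductance is defined by L = NΦ_B/I (flux linkage over current).
L = (2650)(7.070×10^-6 Wb)/(1.05 A) = 1.784×10^-2 H.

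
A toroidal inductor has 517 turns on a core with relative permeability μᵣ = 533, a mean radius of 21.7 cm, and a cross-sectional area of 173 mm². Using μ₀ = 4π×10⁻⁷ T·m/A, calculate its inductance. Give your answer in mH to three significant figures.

L ≈ 22.7 mH

For a thin toroid, L = μ₀μᵣN²A/(2πR).
L = (4π×10⁻⁷)(533)(517)²(1.730×10^-4) / (2π×0.217 m) = 2.272×10^-2 H.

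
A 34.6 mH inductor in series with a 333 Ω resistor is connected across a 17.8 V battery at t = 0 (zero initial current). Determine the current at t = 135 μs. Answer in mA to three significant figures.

I ≈ 38.9 mA

τ = L/R = 3.460×10^-2/333 = 1.039×10^-4 s; final current I_∞ = ε/R = 17.8/333 = 5.345×10^-2 A.
I(t) = I_∞(1 − e^(−t/τ)) with t/τ = 1.299.
I = (5.345×10^-2)(1 − e^(−1.299)) = 3.888×10^-2 A.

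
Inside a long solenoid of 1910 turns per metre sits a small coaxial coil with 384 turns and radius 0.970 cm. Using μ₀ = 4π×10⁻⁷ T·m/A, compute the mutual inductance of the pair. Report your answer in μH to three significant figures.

The outer solenoid produces a uniform field B₁ = μ₀n₁I₁ across the inner coil,
so the flux linkage is N₂Φ = N₂B₁A₂ = μ₀n₁N₂A₂·I₁, giving M = μ₀n₁N₂A₂.
A₂ = πr² = π(9.700×10^-3 m)² = 2.956×10^-4 m².
M = (4π×10⁻⁷)(1910)(384)(2.956×10^-4) = 2.724×10^-4 H.

M ≈ 272 μH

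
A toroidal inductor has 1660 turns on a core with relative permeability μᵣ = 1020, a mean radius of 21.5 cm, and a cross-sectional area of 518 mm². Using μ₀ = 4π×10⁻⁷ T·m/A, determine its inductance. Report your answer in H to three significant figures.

For a thin toroid, L = μ₀μᵣN²A/(2πR).
L = (4π×10⁻⁷)(1020)(1660)²(5.180×10^-4) / (2π×0.215 m) = 1.354 H.

L ≈ 1.35 H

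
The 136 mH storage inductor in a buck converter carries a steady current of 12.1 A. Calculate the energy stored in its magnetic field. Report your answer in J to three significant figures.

U ≈ 9.96 J

Stored magnetic energy: U = ½LI².
U = ½(0.136 H)(12.1 A)² = 9.956 J.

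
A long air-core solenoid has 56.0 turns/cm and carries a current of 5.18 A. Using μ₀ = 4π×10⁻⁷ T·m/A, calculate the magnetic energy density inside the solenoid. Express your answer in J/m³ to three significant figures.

B = μ₀nI = (4π×10⁻⁷)(5.600×10^3)(5.18) = 3.645×10^-2 T.
u = B²/(2μ₀) = (3.645×10^-2)²/(2×4π×10⁻⁷) = 528.7 J/m³.

u ≈ 529 J/m³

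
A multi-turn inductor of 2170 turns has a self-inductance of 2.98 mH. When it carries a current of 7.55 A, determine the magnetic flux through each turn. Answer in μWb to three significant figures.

From L = NΦ_B/I, the flux per turn is Φ_B = LI/N.
Φ_B = (2.980×10^-3 H)(7.55 A)/2170 = 1.037×10^-5 Wb.

Φ_B ≈ 10.4 μWb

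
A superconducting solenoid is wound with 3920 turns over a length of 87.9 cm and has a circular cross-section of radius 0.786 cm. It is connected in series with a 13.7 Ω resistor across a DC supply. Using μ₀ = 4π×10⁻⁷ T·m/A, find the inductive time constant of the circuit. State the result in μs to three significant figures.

A = πr² = π(7.860×10^-3 m)² = 1.941×10^-4 m².
L = μ₀N²A/ℓ = (4π×10⁻⁷)(3920)²(1.941×10^-4)/(0.879) = 4.264×10^-3 H.
τ = L/R = (4.264×10^-3)/(13.7) = 3.112×10^-4 s.

τ ≈ 311 μs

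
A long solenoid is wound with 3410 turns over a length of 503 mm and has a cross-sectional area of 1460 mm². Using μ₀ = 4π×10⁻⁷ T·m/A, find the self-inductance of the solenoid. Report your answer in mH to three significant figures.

L ≈ 42.4 mH

A = 1460 mm² = 1.460×10^-3 m².
For a long solenoid, L = μ₀N²A/ℓ.
L = (4π×10⁻⁷)(3410)²(1.460×10^-3)/(0.503 m) = 4.241×10^-2 H.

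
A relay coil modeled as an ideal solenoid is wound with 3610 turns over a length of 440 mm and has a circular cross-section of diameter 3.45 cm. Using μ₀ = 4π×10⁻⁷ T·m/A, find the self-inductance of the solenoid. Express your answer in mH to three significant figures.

L ≈ 34.8 mH

A = π(d/2)² = π(1.725×10^-2 m)² = 9.348×10^-4 m².
For a long solenoid, L = μ₀N²A/ℓ.
L = (4π×10⁻⁷)(3610)²(9.348×10^-4)/(0.44 m) = 3.479×10^-2 H.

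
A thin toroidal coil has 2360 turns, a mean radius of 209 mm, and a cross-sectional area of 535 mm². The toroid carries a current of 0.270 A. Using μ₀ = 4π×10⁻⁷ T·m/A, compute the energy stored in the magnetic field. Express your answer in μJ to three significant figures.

U ≈ 104 μJ

L = μ₀N²A/(2πR) = (4π×10⁻⁷)(2360)²(5.350×10^-4)/(2π×0.209) = 2.851×10^-3 H.
U = ½LI² = ½(2.851×10^-3)(0.270)² = 1.039×10^-4 J.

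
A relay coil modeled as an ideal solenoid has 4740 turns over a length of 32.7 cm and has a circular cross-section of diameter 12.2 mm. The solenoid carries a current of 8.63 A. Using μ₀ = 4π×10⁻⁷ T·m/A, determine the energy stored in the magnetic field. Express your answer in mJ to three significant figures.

U ≈ 376 mJ

A = π(d/2)² = π(6.100×10^-3 m)² = 1.169×10^-4 m².
L = μ₀N²A/ℓ = (4π×10⁻⁷)(4740)²(1.169×10^-4)/(0.327) = 1.009×10^-2 H.
U = ½LI² = ½(1.009×10^-2)(8.63)² = 0.3759 J.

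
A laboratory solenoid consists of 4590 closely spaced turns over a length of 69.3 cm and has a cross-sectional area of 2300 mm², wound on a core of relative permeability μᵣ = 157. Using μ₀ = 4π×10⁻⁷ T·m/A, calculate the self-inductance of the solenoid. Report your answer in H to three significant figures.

A = 2300 mm² = 2.300×10^-3 m².
For a long solenoid, L = μ₀μᵣN²A/ℓ.
L = (4π×10⁻⁷)(157)(4590)²(2.300×10^-3)/(0.693 m) = 13.8 H.

L ≈ 13.8 H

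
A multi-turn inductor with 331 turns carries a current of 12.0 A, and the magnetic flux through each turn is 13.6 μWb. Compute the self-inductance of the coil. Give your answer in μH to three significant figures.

Self-inductance is defined by L = NΦ_B/I (flux linkage over current).
L = (331)(1.360×10^-5 Wb)/(12.0 A) = 3.751×10^-4 H.

L ≈ 375 μH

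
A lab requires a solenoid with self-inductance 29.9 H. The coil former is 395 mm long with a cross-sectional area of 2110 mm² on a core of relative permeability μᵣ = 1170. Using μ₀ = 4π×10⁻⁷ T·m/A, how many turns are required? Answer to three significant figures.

N ≈ 1950 turns

A = 2110 mm² = 2.110×10^-3 m².
From L = μ₀μᵣN²A/ℓ, N = √(Lℓ / (μ₀μᵣA)).
N = √[(29.9)(0.395) / ((4π×10⁻⁷)(1170)×2.110×10^-3)] = √(3.807×10^6) ≈ 1951.2.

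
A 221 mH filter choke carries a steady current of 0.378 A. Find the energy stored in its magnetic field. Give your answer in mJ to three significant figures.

Stored magnetic energy: U = ½LI².
U = ½(0.221 H)(0.378 A)² = 1.579×10^-2 J.

U ≈ 15.8 mJ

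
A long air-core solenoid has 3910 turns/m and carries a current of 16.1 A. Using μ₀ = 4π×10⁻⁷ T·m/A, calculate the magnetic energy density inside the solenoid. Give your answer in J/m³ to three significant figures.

B = μ₀nI = (4π×10⁻⁷)(3.910×10^3)(16.1) = 7.911×10^-2 T.
u = B²/(2μ₀) = (7.911×10^-2)²/(2×4π×10⁻⁷) = 2.490×10^3 J/m³.

u ≈ 2490 J/m³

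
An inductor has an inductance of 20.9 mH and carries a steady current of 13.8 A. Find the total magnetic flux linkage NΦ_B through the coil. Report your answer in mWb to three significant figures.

From L = NΦ_B/I, the flux linkage is NΦ_B = LI.
NΦ_B = (2.090×10^-2 H)(13.8 A) = 0.2884 Wb.

NΦ_B ≈ 288 mWb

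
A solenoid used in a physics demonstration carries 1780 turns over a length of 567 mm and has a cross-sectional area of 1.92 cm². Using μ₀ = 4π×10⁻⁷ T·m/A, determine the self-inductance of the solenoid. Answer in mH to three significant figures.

A = 1.92 cm² = 1.920×10^-4 m².
For a long solenoid, L = μ₀N²A/ℓ.
L = (4π×10⁻⁷)(1780)²(1.920×10^-4)/(0.567 m) = 1.348×10^-3 H.

L ≈ 1.35 mH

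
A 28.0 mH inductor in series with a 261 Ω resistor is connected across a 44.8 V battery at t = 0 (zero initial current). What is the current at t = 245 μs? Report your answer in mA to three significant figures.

I ≈ 154 mA

τ = L/R = 2.800×10^-2/261 = 1.073×10^-4 s; final current I_∞ = ε/R = 44.8/261 = 0.1716 A.
I(t) = I_∞(1 − e^(−t/τ)) with t/τ = 2.284.
I = (0.1716)(1 − e^(−2.284)) = 0.1542 A.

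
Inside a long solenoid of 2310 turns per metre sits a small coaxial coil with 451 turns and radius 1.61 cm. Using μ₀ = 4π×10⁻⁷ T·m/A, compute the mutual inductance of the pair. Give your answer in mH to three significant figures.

M ≈ 1.07 mH

The outer solenoid produces a uniform field B₁ = μ₀n₁I₁ across the inner coil,
so the flux linkage is N₂Φ = N₂B₁A₂ = μ₀n₁N₂A₂·I₁, giving M = μ₀n₁N₂A₂.
A₂ = πr² = π(1.610×10^-2 m)² = 8.143×10^-4 m².
M = (4π×10⁻⁷)(2310)(451)(8.143×10^-4) = 1.066×10^-3 H.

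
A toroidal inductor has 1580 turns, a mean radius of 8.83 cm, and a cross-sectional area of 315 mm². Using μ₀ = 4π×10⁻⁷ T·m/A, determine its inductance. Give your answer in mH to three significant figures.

L ≈ 1.78 mH

For a thin toroid, L = μ₀N²A/(2πR).
L = (4π×10⁻⁷)(1580)²(3.150×10^-4) / (2π×8.830×10^-2 m) = 1.781×10^-3 H.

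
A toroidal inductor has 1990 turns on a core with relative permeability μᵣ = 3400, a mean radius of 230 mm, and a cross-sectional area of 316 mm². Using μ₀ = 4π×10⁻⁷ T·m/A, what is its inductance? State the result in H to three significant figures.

For a thin toroid, L = μ₀μᵣN²A/(2πR).
L = (4π×10⁻⁷)(3400)(1990)²(3.160×10^-4) / (2π×0.23 m) = 3.7 H.

L ≈ 3.70 H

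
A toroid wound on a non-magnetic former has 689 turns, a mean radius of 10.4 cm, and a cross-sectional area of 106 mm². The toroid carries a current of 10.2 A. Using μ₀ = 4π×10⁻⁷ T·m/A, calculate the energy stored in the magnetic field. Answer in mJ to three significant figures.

U ≈ 5.03 mJ

L = μ₀N²A/(2πR) = (4π×10⁻⁷)(689)²(1.060×10^-4)/(2π×0.104) = 9.677×10^-5 H.
U = ½LI² = ½(9.677×10^-5)(10.2)² = 5.034×10^-3 J.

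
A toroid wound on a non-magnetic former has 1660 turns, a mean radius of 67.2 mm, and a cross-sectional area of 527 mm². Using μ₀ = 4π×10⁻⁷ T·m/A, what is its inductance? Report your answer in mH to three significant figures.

L ≈ 4.32 mH

For a thin toroid, L = μ₀N²A/(2πR).
L = (4π×10⁻⁷)(1660)²(5.270×10^-4) / (2π×6.720×10^-2 m) = 4.322×10^-3 H.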